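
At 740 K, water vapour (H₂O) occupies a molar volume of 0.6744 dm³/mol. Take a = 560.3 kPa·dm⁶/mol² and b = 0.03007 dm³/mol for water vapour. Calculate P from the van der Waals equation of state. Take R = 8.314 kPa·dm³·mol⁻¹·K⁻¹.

P = RT/(V_m − b) − a/V_m²
RT/(V_m − b) = (8.314)(740)/(0.6744 − 0.03007) = 6152.4/0.64433 = 9548.5 kPa
a/V_m² = 560.3/(0.6744)² = 1231.9 kPa
P = 9548.5 − 1231.9 = 8317 kPa

P ≈ 8317 kPa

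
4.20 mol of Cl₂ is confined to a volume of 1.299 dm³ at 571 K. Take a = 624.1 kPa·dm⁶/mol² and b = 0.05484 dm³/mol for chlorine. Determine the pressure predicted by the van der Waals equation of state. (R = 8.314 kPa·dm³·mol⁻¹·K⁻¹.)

P ≈ 12133 kPa

P = nRT/(V − nb) − a n²/V²
nRT/(V − nb) = (4.20)(8.314)(571)/(1.299 − 4.20×0.05484) = 19939/1.0687 = 18657 kPa
a n²/V² = (624.1)(4.20)²/(1.299)² = 6524.3 kPa
P = 18657 − 6524.3 = 12133 kPa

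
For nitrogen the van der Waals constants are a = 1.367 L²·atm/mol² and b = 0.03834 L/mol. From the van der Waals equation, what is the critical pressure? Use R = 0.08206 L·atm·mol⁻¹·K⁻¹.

For a van der Waals gas, P_c = a/(27b²).
P_c = 1.367/(27×(0.03834)²) = 1.367/0.039689 = 34.44 atm

P_c ≈ 34.44 atm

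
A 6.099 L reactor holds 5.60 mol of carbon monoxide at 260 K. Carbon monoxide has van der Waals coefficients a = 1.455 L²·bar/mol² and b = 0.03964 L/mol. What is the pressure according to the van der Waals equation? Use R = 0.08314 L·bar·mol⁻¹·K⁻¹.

P = nRT/(V − nb) − a n²/V²
nRT/(V − nb) = (5.60)(0.08314)(260)/(6.099 − 5.60×0.03964) = 121.05/5.8770 = 20.597 bar
a n²/V² = (1.455)(5.60)²/(6.099)² = 1.2267 bar
P = 20.597 − 1.2267 = 19.37 bar

P ≈ 19.37 bar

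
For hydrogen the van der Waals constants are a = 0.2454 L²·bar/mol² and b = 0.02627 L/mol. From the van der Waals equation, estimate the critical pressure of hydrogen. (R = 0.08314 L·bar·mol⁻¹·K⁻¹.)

P_c ≈ 13.17 bar

For a van der Waals gas, P_c = a/(27b²).
P_c = 0.2454/(27×(0.02627)²) = 0.2454/0.018633 = 13.17 bar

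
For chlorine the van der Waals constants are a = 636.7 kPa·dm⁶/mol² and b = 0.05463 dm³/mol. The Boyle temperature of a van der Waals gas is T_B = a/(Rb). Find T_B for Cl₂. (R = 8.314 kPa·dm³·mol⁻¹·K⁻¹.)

T_B ≈ 1402 K

For a van der Waals gas the second virial coefficient B₂ = b − a/(RT) vanishes at T_B = a/(Rb).
T_B = 636.7/(8.314×0.05463) = 636.7/0.45419 = 1402 K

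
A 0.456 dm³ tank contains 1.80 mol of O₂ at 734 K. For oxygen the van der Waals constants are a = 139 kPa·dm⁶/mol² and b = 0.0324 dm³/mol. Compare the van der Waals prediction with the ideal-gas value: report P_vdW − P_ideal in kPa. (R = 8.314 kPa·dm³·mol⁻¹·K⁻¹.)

Ideal: P_ideal = nRT/V = (1.80)(8.314)(734)/0.456 = 24088.7 kPa
vdW: P = nRT/(V − nb) − a n²/V² = 10984.5/0.397680 − 450.360/0.207936 = 27621.5 − 2165.86 = 25455.6 kPa
ΔP = 25455.6 − 24088.7 = 1367 kPa

ΔP ≈ 1367 kPa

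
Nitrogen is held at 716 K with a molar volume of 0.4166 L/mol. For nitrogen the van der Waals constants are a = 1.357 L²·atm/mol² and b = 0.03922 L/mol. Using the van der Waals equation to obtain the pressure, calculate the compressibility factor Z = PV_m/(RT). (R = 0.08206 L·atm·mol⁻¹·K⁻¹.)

P = RT/(V_m − b) − a/V_m² = (0.08206)(716)/(0.4166 − 0.03922) − 1.357/(0.4166)²
  = 58.755/0.37738 − 7.8188 = 155.69 − 7.8188 = 147.87 atm
Z = PV_m/(RT) = (147.87)(0.4166)/((0.08206)(716)) = 61.603/58.755 = 1.048

Z ≈ 1.048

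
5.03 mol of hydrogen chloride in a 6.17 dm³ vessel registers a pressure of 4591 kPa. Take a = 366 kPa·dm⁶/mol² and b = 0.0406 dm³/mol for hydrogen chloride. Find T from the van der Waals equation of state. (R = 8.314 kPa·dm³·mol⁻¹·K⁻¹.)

T = (P + a n²/V²)(V − nb)/(nR)
P + a n²/V² = 4591 + (366)(5.03)²/(6.17)² = 4834.2 kPa
V − nb = 6.17 − (5.03)(0.0406) = 5.9658 dm³
T = (4834.2)(5.9658)/((5.03)(8.314)) = 689.6 K

T ≈ 689.6 K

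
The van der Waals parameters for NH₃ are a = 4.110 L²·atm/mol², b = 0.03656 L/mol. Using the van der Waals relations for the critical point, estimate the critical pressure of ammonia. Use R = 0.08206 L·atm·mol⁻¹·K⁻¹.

P_c ≈ 113.9 atm

For a van der Waals gas, P_c = a/(27b²).
P_c = 4.110/(27×(0.03656)²) = 4.110/0.036089 = 113.9 atm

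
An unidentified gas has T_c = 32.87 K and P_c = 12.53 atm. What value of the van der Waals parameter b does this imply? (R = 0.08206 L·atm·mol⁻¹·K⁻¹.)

From T_c = 8a/(27Rb) and P_c = a/(27b²): b = R T_c/(8 P_c).
b = (0.08206)(32.87)/(8×12.53) = 2.6973/100.24 = 0.02691 L/mol

b ≈ 0.02691 L/mol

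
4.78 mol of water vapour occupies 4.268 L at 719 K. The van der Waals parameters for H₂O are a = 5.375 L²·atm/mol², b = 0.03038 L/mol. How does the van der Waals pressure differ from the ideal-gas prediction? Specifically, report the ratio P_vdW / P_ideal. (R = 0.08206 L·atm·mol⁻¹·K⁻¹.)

P_vdW / P_ideal ≈ 0.9332

Ideal: P_ideal = nRT/V = (4.78)(0.08206)(719)/4.268 = 66.0791 atm
vdW: P = nRT/(V − nb) − a n²/V² = 282.025/4.12278 − 122.810/18.2158 = 68.4065 − 6.74195 = 61.6646 atm
Ratio = 61.6646/66.0791 = 0.9332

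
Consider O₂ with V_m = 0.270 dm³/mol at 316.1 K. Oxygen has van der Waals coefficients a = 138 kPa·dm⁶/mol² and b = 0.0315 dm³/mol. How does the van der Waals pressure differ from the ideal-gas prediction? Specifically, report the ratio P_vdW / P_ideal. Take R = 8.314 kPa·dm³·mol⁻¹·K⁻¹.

P_vdW / P_ideal ≈ 0.9376

Ideal: P_ideal = RT/V_m = (8.314)(316.1)/0.270 = 9733.54 kPa
vdW: P = RT/(V_m − b) − a/V_m² = 2628.06/0.238500 − 138/0.0729000 = 11019.1 − 1893.00 = 9126.1 kPa
Ratio = 9126.1/9733.54 = 0.9376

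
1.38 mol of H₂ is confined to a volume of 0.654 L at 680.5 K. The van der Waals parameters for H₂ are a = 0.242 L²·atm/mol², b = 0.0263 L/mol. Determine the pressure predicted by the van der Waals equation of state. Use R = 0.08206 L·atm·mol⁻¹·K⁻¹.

P ≈ 123.7 atm

P = nRT/(V − nb) − a n²/V²
nRT/(V − nb) = (1.38)(0.08206)(680.5)/(0.654 − 1.38×0.0263) = 77.062/0.61771 = 124.75 atm
a n²/V² = (0.242)(1.38)²/(0.654)² = 1.0775 atm
P = 124.75 − 1.0775 = 123.7 atm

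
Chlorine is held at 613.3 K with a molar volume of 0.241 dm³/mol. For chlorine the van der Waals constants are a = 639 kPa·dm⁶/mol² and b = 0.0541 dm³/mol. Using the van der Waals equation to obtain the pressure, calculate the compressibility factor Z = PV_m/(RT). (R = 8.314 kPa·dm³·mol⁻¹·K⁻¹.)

P = RT/(V_m − b) − a/V_m² = (8.314)(613.3)/(0.241 − 0.0541) − 639/(0.241)²
  = 5099.0/0.18690 − 11002 = 27282 − 11002 = 16280 kPa
Z = PV_m/(RT) = (16280)(0.241)/((8.314)(613.3)) = 3923.5/5099.0 = 0.7695

Z ≈ 0.7695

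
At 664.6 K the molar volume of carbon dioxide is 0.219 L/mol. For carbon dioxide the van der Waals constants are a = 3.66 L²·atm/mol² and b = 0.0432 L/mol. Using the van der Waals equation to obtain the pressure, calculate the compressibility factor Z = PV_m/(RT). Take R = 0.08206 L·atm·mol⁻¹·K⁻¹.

P = RT/(V_m − b) − a/V_m² = (0.08206)(664.6)/(0.219 − 0.0432) − 3.66/(0.219)²
  = 54.537/0.17580 − 76.312 = 310.22 − 76.312 = 233.91 atm
Z = PV_m/(RT) = (233.91)(0.219)/((0.08206)(664.6)) = 51.226/54.537 = 0.9393

Z ≈ 0.9393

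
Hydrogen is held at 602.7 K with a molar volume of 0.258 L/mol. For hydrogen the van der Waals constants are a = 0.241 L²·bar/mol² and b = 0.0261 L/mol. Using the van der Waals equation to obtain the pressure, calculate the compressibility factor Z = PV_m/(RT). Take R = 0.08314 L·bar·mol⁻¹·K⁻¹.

Z ≈ 1.094

P = RT/(V_m − b) − a/V_m² = (0.08314)(602.7)/(0.258 − 0.0261) − 0.241/(0.258)²
  = 50.108/0.23190 − 3.6206 = 216.08 − 3.6206 = 212.46 bar
Z = PV_m/(RT) = (212.46)(0.258)/((0.08314)(602.7)) = 54.815/50.108 = 1.094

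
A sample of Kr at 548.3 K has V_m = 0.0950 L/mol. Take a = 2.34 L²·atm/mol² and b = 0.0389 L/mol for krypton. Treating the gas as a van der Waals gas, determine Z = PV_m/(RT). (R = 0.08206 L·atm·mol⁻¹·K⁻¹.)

Z ≈ 1.146

P = RT/(V_m − b) − a/V_m² = (0.08206)(548.3)/(0.0950 − 0.0389) − 2.34/(0.0950)²
  = 44.993/0.056100 − 259.28 = 802.01 − 259.28 = 542.73 atm
Z = PV_m/(RT) = (542.73)(0.0950)/((0.08206)(548.3)) = 51.559/44.993 = 1.146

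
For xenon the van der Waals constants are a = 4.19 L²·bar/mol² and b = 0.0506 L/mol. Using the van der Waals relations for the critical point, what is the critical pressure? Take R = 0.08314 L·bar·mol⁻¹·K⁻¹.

P_c ≈ 60.61 bar

For a van der Waals gas, P_c = a/(27b²).
P_c = 4.19/(27×(0.0506)²) = 4.19/0.069130 = 60.61 bar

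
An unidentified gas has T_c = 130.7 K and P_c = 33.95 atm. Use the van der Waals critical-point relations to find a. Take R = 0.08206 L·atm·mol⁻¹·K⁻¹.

From T_c = 8a/(27Rb) and P_c = a/(27b²): a = 27 R² T_c²/(64 P_c).
a = 27×(0.08206)²×(130.7)²/(64×33.95) = 3105.8/2172.8 = 1.429 L²·atm/mol²

a ≈ 1.429 L²·atm/mol²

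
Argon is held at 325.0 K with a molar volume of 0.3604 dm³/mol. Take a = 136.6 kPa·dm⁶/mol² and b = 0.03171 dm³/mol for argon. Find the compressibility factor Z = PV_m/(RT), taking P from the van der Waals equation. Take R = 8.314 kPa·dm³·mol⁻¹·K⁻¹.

P = RT/(V_m − b) − a/V_m² = (8.314)(325.0)/(0.3604 − 0.03171) − 136.6/(0.3604)²
  = 2702.1/0.32869 − 1051.7 = 8220.8 − 1051.7 = 7169.1 kPa
Z = PV_m/(RT) = (7169.1)(0.3604)/((8.314)(325.0)) = 2583.7/2702.1 = 0.9562

Z ≈ 0.9562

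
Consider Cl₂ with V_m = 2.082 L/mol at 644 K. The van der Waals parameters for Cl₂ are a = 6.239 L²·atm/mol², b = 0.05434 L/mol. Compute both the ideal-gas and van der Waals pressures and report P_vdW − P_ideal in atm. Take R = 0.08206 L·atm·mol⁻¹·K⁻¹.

ΔP ≈ -0.759 atm

Ideal: P_ideal = RT/V_m = (0.08206)(644)/2.082 = 25.3826 atm
vdW: P = RT/(V_m − b) − a/V_m² = 52.8466/2.02766 − 6.239/4.33472 = 26.0629 − 1.43931 = 24.6236 atm
ΔP = 24.6236 − 25.3826 = -0.759 atm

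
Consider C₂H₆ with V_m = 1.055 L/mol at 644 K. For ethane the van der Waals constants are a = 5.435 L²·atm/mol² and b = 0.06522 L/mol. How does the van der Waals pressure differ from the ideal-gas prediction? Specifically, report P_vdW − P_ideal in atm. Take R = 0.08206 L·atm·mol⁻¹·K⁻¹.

Ideal: P_ideal = RT/V_m = (0.08206)(644)/1.055 = 50.0916 atm
vdW: P = RT/(V_m − b) − a/V_m² = 52.8466/0.989780 − 5.435/1.11303 = 53.3923 − 4.88307 = 48.5092 atm
ΔP = 48.5092 − 50.0916 = -1.582 atm

ΔP ≈ -1.582 atm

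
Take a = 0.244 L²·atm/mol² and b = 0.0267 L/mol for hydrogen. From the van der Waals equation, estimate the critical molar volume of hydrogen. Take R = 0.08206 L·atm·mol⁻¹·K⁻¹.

V_m,c ≈ 0.08010 L/mol

For a van der Waals gas, V_m,c = 3b.
V_m,c = 3×0.0267 = 0.08010 L/mol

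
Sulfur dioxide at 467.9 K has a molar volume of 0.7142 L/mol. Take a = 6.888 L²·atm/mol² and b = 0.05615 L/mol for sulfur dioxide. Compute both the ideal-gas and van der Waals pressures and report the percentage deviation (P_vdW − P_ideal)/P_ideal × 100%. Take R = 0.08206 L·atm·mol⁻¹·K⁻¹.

Ideal: P_ideal = RT/V_m = (0.08206)(467.9)/0.7142 = 53.7607 atm
vdW: P = RT/(V_m − b) − a/V_m² = 38.3959/0.658050 − 6.888/0.510082 = 58.3480 − 13.5037 = 44.8443 atm
% deviation = (44.8443 − 53.7607)/53.7607 × 100% = -16.59%

-16.59 %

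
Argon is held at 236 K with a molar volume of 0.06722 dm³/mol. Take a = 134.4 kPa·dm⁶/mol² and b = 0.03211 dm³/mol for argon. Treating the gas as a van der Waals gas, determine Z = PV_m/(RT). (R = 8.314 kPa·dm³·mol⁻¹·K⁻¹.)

P = RT/(V_m − b) − a/V_m² = (8.314)(236)/(0.06722 − 0.03211) − 134.4/(0.06722)²
  = 1962.1/0.035110 − 29744 = 55884 − 29744 = 26140 kPa
Z = PV_m/(RT) = (26140)(0.06722)/((8.314)(236)) = 1757.1/1962.1 = 0.8955

Z ≈ 0.8955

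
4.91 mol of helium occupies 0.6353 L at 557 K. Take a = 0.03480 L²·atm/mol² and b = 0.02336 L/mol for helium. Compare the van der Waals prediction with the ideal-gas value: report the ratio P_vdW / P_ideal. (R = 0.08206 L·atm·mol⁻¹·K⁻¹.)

Ideal: P_ideal = nRT/V = (4.91)(0.08206)(557)/0.6353 = 353.256 atm
vdW: P = nRT/(V − nb) − a n²/V² = 224.423/0.520602 − 0.838962/0.403606 = 431.084 − 2.07867 = 429.005 atm
Ratio = 429.005/353.256 = 1.214

P_vdW / P_ideal ≈ 1.214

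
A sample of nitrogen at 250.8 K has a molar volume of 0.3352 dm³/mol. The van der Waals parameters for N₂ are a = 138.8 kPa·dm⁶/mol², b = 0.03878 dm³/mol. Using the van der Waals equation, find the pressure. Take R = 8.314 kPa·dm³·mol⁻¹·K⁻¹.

P = RT/(V_m − b) − a/V_m²
RT/(V_m − b) = (8.314)(250.8)/(0.3352 − 0.03878) = 2085.2/0.29642 = 7034.6 kPa
a/V_m² = 138.8/(0.3352)² = 1235.3 kPa
P = 7034.6 − 1235.3 = 5799 kPa

P ≈ 5799 kPa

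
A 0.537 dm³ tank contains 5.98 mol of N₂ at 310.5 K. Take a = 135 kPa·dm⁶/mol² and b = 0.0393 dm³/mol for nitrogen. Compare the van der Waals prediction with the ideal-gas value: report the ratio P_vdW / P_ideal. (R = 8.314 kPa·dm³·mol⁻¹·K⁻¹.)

P_vdW / P_ideal ≈ 1.196

Ideal: P_ideal = nRT/V = (5.98)(8.314)(310.5)/0.537 = 28747.4 kPa
vdW: P = nRT/(V − nb) − a n²/V² = 15437.4/0.301986 − 4827.65/0.288369 = 51119.6 − 16741.2 = 34378.4 kPa
Ratio = 34378.4/28747.4 = 1.196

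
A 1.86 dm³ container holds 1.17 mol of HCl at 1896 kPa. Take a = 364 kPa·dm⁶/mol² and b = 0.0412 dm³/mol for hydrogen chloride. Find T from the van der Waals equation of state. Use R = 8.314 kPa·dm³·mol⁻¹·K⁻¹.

T = (P + a n²/V²)(V − nb)/(nR)
P + a n²/V² = 1896 + (364)(1.17)²/(1.86)² = 2040.0 kPa
V − nb = 1.86 − (1.17)(0.0412) = 1.8118 dm³
T = (2040.0)(1.8118)/((1.17)(8.314)) = 380.0 K

T ≈ 380.0 K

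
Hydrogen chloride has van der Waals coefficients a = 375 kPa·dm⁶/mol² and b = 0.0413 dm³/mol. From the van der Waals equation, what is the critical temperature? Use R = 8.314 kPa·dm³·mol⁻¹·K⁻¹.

T_c ≈ 323.6 K

For a van der Waals gas, T_c = 8a/(27Rb).
T_c = 8×375/(27×8.314×0.0413) = 3000.0/9.2709 = 323.6 K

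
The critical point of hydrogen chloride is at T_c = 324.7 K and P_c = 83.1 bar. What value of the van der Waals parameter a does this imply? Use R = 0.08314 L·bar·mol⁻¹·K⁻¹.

From T_c = 8a/(27Rb) and P_c = a/(27b²): a = 27 R² T_c²/(64 P_c).
a = 27×(0.08314)²×(324.7)²/(64×83.1) = 19677/5318.4 = 3.700 L²·bar/mol²

a ≈ 3.700 L²·bar/mol²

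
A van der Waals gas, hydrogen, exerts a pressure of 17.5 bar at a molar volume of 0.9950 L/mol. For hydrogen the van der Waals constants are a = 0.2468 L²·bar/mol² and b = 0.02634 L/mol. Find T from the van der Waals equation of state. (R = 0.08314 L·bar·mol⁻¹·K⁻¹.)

T = (P + a/V_m²)(V_m − b)/R
P + a/V_m² = 17.5 + 0.2468/(0.9950)² = 17.749 bar
V_m − b = 0.9950 − 0.02634 = 0.96866 L/mol
T = (17.749)(0.96866)/0.08314 = 206.8 K

T ≈ 206.8 K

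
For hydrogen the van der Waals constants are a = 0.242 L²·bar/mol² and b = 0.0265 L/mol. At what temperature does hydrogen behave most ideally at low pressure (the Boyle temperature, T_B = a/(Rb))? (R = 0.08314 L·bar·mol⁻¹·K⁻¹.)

T_B ≈ 109.8 K

For a van der Waals gas the second virial coefficient B₂ = b − a/(RT) vanishes at T_B = a/(Rb).
T_B = 0.242/(0.08314×0.0265) = 0.242/0.0022032 = 109.8 K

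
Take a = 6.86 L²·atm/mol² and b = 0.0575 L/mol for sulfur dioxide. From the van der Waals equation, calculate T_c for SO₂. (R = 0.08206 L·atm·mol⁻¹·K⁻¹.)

For a van der Waals gas, T_c = 8a/(27Rb).
T_c = 8×6.86/(27×0.08206×0.0575) = 54.880/0.12740 = 430.8 K

T_c ≈ 430.8 K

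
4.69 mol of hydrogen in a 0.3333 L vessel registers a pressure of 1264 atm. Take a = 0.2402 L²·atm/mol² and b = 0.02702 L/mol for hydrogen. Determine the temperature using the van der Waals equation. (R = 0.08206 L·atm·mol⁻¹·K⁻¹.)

T ≈ 704.0 K

T = (P + a n²/V²)(V − nb)/(nR)
P + a n²/V² = 1264 + (0.2402)(4.69)²/(0.3333)² = 1311.6 atm
V − nb = 0.3333 − (4.69)(0.02702) = 0.20658 L
T = (1311.6)(0.20658)/((4.69)(0.08206)) = 704.0 K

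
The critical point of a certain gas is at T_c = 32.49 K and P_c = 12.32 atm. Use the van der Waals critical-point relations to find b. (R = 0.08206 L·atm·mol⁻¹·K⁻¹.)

b ≈ 0.02705 L/mol

From T_c = 8a/(27Rb) and P_c = a/(27b²): b = R T_c/(8 P_c).
b = (0.08206)(32.49)/(8×12.32) = 2.6661/98.560 = 0.02705 L/mol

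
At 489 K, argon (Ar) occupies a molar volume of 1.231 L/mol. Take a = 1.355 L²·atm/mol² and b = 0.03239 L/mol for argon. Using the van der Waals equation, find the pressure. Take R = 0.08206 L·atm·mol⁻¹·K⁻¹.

P ≈ 32.58 atm

P = RT/(V_m − b) − a/V_m²
RT/(V_m − b) = (0.08206)(489)/(1.231 − 0.03239) = 40.127/1.1986 = 33.478 atm
a/V_m² = 1.355/(1.231)² = 0.89418 atm
P = 33.478 − 0.89418 = 32.58 atm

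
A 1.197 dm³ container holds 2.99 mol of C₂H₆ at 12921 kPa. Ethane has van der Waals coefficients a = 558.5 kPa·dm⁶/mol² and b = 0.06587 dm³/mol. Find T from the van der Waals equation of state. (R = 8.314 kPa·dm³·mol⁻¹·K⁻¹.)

T = (P + a n²/V²)(V − nb)/(nR)
P + a n²/V² = 12921 + (558.5)(2.99)²/(1.197)² = 16406 kPa
V − nb = 1.197 − (2.99)(0.06587) = 1.0000 dm³
T = (16406)(1.0000)/((2.99)(8.314)) = 660.0 K

T ≈ 660.0 K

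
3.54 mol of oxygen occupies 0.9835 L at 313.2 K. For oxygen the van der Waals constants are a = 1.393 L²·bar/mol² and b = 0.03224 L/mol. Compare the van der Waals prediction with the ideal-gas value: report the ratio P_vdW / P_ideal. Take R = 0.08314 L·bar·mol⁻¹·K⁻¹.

Ideal: P_ideal = nRT/V = (3.54)(0.08314)(313.2)/0.9835 = 93.7261 bar
vdW: P = nRT/(V − nb) − a n²/V² = 92.1796/0.869370 − 17.4565/0.967272 = 106.030 − 18.0471 = 87.983 bar
Ratio = 87.983/93.7261 = 0.9387

P_vdW / P_ideal ≈ 0.9387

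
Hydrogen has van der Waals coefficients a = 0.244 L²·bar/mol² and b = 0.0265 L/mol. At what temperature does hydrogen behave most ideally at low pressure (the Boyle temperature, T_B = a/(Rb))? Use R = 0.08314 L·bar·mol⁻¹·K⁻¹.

For a van der Waals gas the second virial coefficient B₂ = b − a/(RT) vanishes at T_B = a/(Rb).
T_B = 0.244/(0.08314×0.0265) = 0.244/0.0022032 = 110.7 K

T_B ≈ 110.7 K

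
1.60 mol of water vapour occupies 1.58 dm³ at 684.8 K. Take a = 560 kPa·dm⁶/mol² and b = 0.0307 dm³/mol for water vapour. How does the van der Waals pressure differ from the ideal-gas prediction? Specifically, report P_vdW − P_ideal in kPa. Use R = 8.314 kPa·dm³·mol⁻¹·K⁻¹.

ΔP ≈ -389.3 kPa

Ideal: P_ideal = nRT/V = (1.60)(8.314)(684.8)/1.58 = 5765.50 kPa
vdW: P = nRT/(V − nb) − a n²/V² = 9109.48/1.53088 − 1433.60/2.49640 = 5950.49 − 574.267 = 5376.22 kPa
ΔP = 5376.22 − 5765.50 = -389.3 kPa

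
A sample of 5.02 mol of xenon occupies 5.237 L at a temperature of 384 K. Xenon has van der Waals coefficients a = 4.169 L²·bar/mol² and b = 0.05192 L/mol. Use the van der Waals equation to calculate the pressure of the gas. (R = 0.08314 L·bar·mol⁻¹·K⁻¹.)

P = nRT/(V − nb) − a n²/V²
nRT/(V − nb) = (5.02)(0.08314)(384)/(5.237 − 5.02×0.05192) = 160.27/4.9764 = 32.206 bar
a n²/V² = (4.169)(5.02)²/(5.237)² = 3.8307 bar
P = 32.206 − 3.8307 = 28.38 bar

P ≈ 28.38 bar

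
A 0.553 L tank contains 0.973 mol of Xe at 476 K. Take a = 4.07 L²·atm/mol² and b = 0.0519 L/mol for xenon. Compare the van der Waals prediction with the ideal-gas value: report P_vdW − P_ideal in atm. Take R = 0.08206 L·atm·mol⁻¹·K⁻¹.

Ideal: P_ideal = nRT/V = (0.973)(0.08206)(476)/0.553 = 68.7268 atm
vdW: P = nRT/(V − nb) − a n²/V² = 38.0059/0.502501 − 3.85319/0.305809 = 75.6335 − 12.6000 = 63.0335 atm
ΔP = 63.0335 − 68.7268 = -5.693 atm

ΔP ≈ -5.693 atm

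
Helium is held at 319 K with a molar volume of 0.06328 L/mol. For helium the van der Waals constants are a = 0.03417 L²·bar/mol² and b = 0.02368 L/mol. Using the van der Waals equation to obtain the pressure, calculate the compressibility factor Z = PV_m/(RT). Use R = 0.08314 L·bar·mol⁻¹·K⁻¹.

Z ≈ 1.578

P = RT/(V_m − b) − a/V_m² = (0.08314)(319)/(0.06328 − 0.02368) − 0.03417/(0.06328)²
  = 26.522/0.039600 − 8.5332 = 669.75 − 8.5332 = 661.22 bar
Z = PV_m/(RT) = (661.22)(0.06328)/((0.08314)(319)) = 41.842/26.522 = 1.578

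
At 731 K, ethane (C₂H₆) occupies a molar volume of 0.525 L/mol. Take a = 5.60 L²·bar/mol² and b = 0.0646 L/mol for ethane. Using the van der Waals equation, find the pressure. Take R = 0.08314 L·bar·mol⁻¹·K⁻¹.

P = RT/(V_m − b) − a/V_m²
RT/(V_m − b) = (0.08314)(731)/(0.525 − 0.0646) = 60.775/0.46040 = 132.00 bar
a/V_m² = 5.60/(0.525)² = 20.317 bar
P = 132.00 − 20.317 = 111.7 bar

P ≈ 111.7 bar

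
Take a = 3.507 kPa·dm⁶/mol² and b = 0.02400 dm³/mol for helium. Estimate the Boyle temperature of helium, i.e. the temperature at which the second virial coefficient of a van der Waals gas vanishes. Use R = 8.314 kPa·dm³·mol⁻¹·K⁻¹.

For a van der Waals gas the second virial coefficient B₂ = b − a/(RT) vanishes at T_B = a/(Rb).
T_B = 3.507/(8.314×0.02400) = 3.507/0.19954 = 17.58 K

T_B ≈ 17.58 K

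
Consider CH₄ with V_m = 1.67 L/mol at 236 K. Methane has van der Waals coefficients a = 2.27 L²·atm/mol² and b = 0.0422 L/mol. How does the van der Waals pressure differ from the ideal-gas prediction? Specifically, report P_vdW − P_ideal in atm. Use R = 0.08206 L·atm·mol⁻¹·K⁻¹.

ΔP ≈ -0.513 atm

Ideal: P_ideal = RT/V_m = (0.08206)(236)/1.67 = 11.5965 atm
vdW: P = RT/(V_m − b) − a/V_m² = 19.3662/1.62780 − 2.27/2.78890 = 11.8972 − 0.813941 = 11.0833 atm
ΔP = 11.0833 − 11.5965 = -0.513 atm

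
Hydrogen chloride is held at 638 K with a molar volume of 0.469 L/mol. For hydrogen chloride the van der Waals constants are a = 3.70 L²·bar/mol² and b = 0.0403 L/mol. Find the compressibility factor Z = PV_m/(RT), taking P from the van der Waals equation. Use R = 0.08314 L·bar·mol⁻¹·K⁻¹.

P = RT/(V_m − b) − a/V_m² = (0.08314)(638)/(0.469 − 0.0403) − 3.70/(0.469)²
  = 53.043/0.42870 − 16.821 = 123.73 − 16.821 = 106.91 bar
Z = PV_m/(RT) = (106.91)(0.469)/((0.08314)(638)) = 50.141/53.043 = 0.9453

Z ≈ 0.9453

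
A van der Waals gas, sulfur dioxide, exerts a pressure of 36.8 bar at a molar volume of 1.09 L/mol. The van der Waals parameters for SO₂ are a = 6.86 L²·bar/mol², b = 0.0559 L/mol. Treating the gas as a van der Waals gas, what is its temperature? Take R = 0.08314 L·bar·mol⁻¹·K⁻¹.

T = (P + a/V_m²)(V_m − b)/R
P + a/V_m² = 36.8 + 6.86/(1.09)² = 42.574 bar
V_m − b = 1.09 − 0.0559 = 1.0341 L/mol
T = (42.574)(1.0341)/0.08314 = 529.5 K

T ≈ 529.5 K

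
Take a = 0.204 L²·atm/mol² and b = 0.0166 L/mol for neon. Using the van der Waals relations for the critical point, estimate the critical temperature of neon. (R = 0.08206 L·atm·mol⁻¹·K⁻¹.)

T_c ≈ 44.37 K

For a van der Waals gas, T_c = 8a/(27Rb).
T_c = 8×0.204/(27×0.08206×0.0166) = 1.6320/0.036779 = 44.37 K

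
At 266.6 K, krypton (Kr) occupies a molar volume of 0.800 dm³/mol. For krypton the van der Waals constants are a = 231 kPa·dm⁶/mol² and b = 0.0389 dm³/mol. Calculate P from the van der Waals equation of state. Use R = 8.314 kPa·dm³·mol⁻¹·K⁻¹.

P = RT/(V_m − b) − a/V_m²
RT/(V_m − b) = (8.314)(266.6)/(0.800 − 0.0389) = 2216.5/0.76110 = 2912.2 kPa
a/V_m² = 231/(0.800)² = 360.94 kPa
P = 2912.2 − 360.94 = 2551 kPa

P ≈ 2551 kPa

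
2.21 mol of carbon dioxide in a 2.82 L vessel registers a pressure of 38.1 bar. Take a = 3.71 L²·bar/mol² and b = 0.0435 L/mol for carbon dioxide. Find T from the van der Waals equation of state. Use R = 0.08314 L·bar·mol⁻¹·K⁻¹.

T ≈ 598.6 K

T = (P + a n²/V²)(V − nb)/(nR)
P + a n²/V² = 38.1 + (3.71)(2.21)²/(2.82)² = 40.379 bar
V − nb = 2.82 − (2.21)(0.0435) = 2.7239 L
T = (40.379)(2.7239)/((2.21)(0.08314)) = 598.6 K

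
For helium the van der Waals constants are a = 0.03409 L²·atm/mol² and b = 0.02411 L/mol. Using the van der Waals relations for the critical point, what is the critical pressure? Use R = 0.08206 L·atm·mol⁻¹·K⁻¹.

For a van der Waals gas, P_c = a/(27b²).
P_c = 0.03409/(27×(0.02411)²) = 0.03409/0.015695 = 2.172 atm

P_c ≈ 2.172 atm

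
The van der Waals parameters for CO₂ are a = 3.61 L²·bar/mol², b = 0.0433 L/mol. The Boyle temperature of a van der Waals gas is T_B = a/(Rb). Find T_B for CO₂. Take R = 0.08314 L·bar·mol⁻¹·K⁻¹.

For a van der Waals gas the second virial coefficient B₂ = b − a/(RT) vanishes at T_B = a/(Rb).
T_B = 3.61/(0.08314×0.0433) = 3.61/0.0036000 = 1003 K

T_B ≈ 1003 K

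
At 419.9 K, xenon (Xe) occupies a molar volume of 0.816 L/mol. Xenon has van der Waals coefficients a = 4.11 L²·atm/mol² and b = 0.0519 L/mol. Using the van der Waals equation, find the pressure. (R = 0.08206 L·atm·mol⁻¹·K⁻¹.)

P = RT/(V_m − b) − a/V_m²
RT/(V_m − b) = (0.08206)(419.9)/(0.816 − 0.0519) = 34.457/0.76410 = 45.095 atm
a/V_m² = 4.11/(0.816)² = 6.1725 atm
P = 45.095 − 6.1725 = 38.92 atm

P ≈ 38.92 atm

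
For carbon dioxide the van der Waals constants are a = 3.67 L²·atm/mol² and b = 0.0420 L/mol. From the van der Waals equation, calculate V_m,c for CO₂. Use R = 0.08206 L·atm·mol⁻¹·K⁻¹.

For a van der Waals gas, V_m,c = 3b.
V_m,c = 3×0.0420 = 0.1260 L/mol

V_m,c ≈ 0.1260 L/mol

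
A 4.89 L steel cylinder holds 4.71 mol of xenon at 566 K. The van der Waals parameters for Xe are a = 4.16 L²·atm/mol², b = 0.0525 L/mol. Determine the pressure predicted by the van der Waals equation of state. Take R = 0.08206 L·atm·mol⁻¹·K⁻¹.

P ≈ 43.26 atm

P = nRT/(V − nb) − a n²/V²
nRT/(V − nb) = (4.71)(0.08206)(566)/(4.89 − 4.71×0.0525) = 218.76/4.6427 = 47.119 atm
a n²/V² = (4.16)(4.71)²/(4.89)² = 3.8594 atm
P = 47.119 − 3.8594 = 43.26 atm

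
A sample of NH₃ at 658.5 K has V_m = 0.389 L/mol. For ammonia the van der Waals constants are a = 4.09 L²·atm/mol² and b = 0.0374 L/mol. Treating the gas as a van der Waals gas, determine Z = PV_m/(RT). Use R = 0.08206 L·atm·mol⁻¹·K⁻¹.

P = RT/(V_m − b) − a/V_m² = (0.08206)(658.5)/(0.389 − 0.0374) − 4.09/(0.389)²
  = 54.037/0.35160 − 27.029 = 153.69 − 27.029 = 126.66 atm
Z = PV_m/(RT) = (126.66)(0.389)/((0.08206)(658.5)) = 49.271/54.037 = 0.9118

Z ≈ 0.9118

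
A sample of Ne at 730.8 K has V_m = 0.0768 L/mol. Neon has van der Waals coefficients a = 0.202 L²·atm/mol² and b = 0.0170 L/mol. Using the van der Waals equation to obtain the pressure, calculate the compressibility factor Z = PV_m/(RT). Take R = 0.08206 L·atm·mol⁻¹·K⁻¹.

P = RT/(V_m − b) − a/V_m² = (0.08206)(730.8)/(0.0768 − 0.0170) − 0.202/(0.0768)²
  = 59.969/0.059800 − 34.248 = 1002.8 − 34.248 = 968.6 atm
Z = PV_m/(RT) = (968.6)(0.0768)/((0.08206)(730.8)) = 74.388/59.969 = 1.240

Z ≈ 1.240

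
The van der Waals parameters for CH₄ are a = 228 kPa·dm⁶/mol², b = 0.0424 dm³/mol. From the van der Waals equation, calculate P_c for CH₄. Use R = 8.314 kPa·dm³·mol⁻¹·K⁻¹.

P_c ≈ 4697 kPa

For a van der Waals gas, P_c = a/(27b²).
P_c = 228/(27×(0.0424)²) = 228/0.048540 = 4697 kPa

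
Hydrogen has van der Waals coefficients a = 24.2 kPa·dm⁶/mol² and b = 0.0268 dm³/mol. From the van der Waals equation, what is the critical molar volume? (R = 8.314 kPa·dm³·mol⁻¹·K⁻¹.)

V_m,c ≈ 0.08040 dm³/mol

For a van der Waals gas, V_m,c = 3b.
V_m,c = 3×0.0268 = 0.08040 dm³/mol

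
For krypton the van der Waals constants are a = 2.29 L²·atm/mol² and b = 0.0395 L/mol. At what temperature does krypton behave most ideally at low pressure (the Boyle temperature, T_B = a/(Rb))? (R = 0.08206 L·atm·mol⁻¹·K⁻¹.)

T_B ≈ 706.5 K

For a van der Waals gas the second virial coefficient B₂ = b − a/(RT) vanishes at T_B = a/(Rb).
T_B = 2.29/(0.08206×0.0395) = 2.29/0.0032414 = 706.5 K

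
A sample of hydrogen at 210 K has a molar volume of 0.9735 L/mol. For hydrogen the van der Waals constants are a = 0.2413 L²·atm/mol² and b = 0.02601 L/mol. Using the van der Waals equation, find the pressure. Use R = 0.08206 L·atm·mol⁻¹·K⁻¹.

P = RT/(V_m − b) − a/V_m²
RT/(V_m − b) = (0.08206)(210)/(0.9735 − 0.02601) = 17.233/0.94749 = 18.188 atm
a/V_m² = 0.2413/(0.9735)² = 0.25462 atm
P = 18.188 − 0.25462 = 17.93 atm

P ≈ 17.93 atm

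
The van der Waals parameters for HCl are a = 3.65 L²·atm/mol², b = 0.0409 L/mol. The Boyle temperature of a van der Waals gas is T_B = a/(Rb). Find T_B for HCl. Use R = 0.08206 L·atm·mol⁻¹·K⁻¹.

T_B ≈ 1088 K

For a van der Waals gas the second virial coefficient B₂ = b − a/(RT) vanishes at T_B = a/(Rb).
T_B = 3.65/(0.08206×0.0409) = 3.65/0.0033563 = 1088 K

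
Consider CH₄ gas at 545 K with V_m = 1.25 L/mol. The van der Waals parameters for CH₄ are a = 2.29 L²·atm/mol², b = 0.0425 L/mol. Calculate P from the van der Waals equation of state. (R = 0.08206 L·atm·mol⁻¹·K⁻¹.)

P = RT/(V_m − b) − a/V_m²
RT/(V_m − b) = (0.08206)(545)/(1.25 − 0.0425) = 44.723/1.2075 = 37.038 atm
a/V_m² = 2.29/(1.25)² = 1.4656 atm
P = 37.038 − 1.4656 = 35.57 atm

P ≈ 35.57 atm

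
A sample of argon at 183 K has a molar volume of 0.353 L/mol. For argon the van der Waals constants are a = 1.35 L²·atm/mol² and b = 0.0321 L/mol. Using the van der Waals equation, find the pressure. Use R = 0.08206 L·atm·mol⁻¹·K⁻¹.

P ≈ 35.96 atm

P = RT/(V_m − b) − a/V_m²
RT/(V_m − b) = (0.08206)(183)/(0.353 − 0.0321) = 15.017/0.32090 = 46.797 atm
a/V_m² = 1.35/(0.353)² = 10.834 atm
P = 46.797 − 10.834 = 35.96 atm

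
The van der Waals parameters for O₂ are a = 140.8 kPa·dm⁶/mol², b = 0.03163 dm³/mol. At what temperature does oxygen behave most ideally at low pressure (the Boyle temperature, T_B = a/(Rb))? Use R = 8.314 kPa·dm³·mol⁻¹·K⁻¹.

For a van der Waals gas the second virial coefficient B₂ = b − a/(RT) vanishes at T_B = a/(Rb).
T_B = 140.8/(8.314×0.03163) = 140.8/0.26297 = 535.4 K

T_B ≈ 535.4 K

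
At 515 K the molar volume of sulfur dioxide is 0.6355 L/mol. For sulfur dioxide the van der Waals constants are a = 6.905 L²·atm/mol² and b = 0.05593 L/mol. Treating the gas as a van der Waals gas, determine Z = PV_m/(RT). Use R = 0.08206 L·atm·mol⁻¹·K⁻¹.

Z ≈ 0.8394

P = RT/(V_m − b) − a/V_m² = (0.08206)(515)/(0.6355 − 0.05593) − 6.905/(0.6355)²
  = 42.261/0.57957 − 17.097 = 72.918 − 17.097 = 55.821 atm
Z = PV_m/(RT) = (55.821)(0.6355)/((0.08206)(515)) = 35.474/42.261 = 0.8394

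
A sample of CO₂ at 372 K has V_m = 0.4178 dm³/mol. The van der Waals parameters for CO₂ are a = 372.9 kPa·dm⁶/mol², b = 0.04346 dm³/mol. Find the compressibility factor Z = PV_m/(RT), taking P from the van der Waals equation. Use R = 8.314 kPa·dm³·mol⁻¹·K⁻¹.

Z ≈ 0.8275

P = RT/(V_m − b) − a/V_m² = (8.314)(372)/(0.4178 − 0.04346) − 372.9/(0.4178)²
  = 3092.8/0.37434 − 2136.3 = 8262.0 − 2136.3 = 6125.7 kPa
Z = PV_m/(RT) = (6125.7)(0.4178)/((8.314)(372)) = 2559.3/3092.8 = 0.8275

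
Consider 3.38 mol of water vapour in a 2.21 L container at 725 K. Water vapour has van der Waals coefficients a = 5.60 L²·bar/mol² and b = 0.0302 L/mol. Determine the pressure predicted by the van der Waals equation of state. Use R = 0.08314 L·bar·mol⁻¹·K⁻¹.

P = nRT/(V − nb) − a n²/V²
nRT/(V − nb) = (3.38)(0.08314)(725)/(2.21 − 3.38×0.0302) = 203.73/2.1079 = 96.651 bar
a n²/V² = (5.60)(3.38)²/(2.21)² = 13.099 bar
P = 96.651 − 13.099 = 83.55 bar

P ≈ 83.55 bar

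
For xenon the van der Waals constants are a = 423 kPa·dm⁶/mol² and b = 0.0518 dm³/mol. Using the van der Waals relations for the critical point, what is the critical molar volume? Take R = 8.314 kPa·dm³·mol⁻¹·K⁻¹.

V_m,c ≈ 0.1554 dm³/mol

For a van der Waals gas, V_m,c = 3b.
V_m,c = 3×0.0518 = 0.1554 dm³/mol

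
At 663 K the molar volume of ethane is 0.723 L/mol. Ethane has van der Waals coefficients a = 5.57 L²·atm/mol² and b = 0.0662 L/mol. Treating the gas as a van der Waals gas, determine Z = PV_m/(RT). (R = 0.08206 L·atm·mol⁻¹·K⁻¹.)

P = RT/(V_m − b) − a/V_m² = (0.08206)(663)/(0.723 − 0.0662) − 5.57/(0.723)²
  = 54.406/0.65680 − 10.656 = 82.835 − 10.656 = 72.179 atm
Z = PV_m/(RT) = (72.179)(0.723)/((0.08206)(663)) = 52.185/54.406 = 0.9592

Z ≈ 0.9592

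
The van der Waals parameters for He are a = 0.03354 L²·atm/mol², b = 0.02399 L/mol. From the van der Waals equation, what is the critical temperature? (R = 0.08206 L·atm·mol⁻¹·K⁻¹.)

For a van der Waals gas, T_c = 8a/(27Rb).
T_c = 8×0.03354/(27×0.08206×0.02399) = 0.26832/0.053153 = 5.048 K

T_c ≈ 5.048 K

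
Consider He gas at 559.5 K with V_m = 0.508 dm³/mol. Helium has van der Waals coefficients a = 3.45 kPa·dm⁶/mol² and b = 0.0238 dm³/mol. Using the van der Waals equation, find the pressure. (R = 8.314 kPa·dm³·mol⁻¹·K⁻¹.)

P = RT/(V_m − b) − a/V_m²
RT/(V_m − b) = (8.314)(559.5)/(0.508 − 0.0238) = 4651.7/0.48420 = 9607.0 kPa
a/V_m² = 3.45/(0.508)² = 13.369 kPa
P = 9607.0 − 13.369 = 9594 kPa

P ≈ 9594 kPa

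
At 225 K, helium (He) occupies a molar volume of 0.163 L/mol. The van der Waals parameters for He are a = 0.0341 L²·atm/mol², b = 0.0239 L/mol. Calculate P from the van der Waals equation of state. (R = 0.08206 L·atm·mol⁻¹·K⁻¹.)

P = RT/(V_m − b) − a/V_m²
RT/(V_m − b) = (0.08206)(225)/(0.163 − 0.0239) = 18.464/0.13910 = 132.74 atm
a/V_m² = 0.0341/(0.163)² = 1.2835 atm
P = 132.74 − 1.2835 = 131.5 atm

P ≈ 131.5 atm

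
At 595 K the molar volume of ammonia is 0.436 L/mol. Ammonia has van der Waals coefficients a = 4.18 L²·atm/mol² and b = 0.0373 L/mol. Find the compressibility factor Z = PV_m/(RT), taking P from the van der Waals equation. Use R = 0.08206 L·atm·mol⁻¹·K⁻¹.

P = RT/(V_m − b) − a/V_m² = (0.08206)(595)/(0.436 − 0.0373) − 4.18/(0.436)²
  = 48.826/0.39870 − 21.989 = 122.46 − 21.989 = 100.47 atm
Z = PV_m/(RT) = (100.47)(0.436)/((0.08206)(595)) = 43.805/48.826 = 0.8972

Z ≈ 0.8972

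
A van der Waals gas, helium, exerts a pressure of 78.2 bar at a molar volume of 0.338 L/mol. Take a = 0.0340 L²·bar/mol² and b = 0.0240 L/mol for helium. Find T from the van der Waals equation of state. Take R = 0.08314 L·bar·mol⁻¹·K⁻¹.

T ≈ 296.5 K

T = (P + a/V_m²)(V_m − b)/R
P + a/V_m² = 78.2 + 0.0340/(0.338)² = 78.498 bar
V_m − b = 0.338 − 0.0240 = 0.31400 L/mol
T = (78.498)(0.31400)/0.08314 = 296.5 K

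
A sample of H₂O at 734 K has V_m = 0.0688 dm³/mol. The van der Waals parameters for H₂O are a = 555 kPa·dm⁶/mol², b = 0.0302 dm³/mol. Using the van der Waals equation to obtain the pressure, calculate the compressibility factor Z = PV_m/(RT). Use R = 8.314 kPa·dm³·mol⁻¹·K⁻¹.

Z ≈ 0.4605

P = RT/(V_m − b) − a/V_m² = (8.314)(734)/(0.0688 − 0.0302) − 555/(0.0688)²
  = 6102.5/0.038600 − 117251 = 158096 − 117251 = 40845 kPa
Z = PV_m/(RT) = (40845)(0.0688)/((8.314)(734)) = 2810.1/6102.5 = 0.4605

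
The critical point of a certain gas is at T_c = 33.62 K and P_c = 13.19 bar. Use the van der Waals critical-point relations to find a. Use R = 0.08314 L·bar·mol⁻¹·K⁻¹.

a ≈ 0.2499 L²·bar/mol²

From T_c = 8a/(27Rb) and P_c = a/(27b²): a = 27 R² T_c²/(64 P_c).
a = 27×(0.08314)²×(33.62)²/(64×13.19) = 210.95/844.16 = 0.2499 L²·bar/mol²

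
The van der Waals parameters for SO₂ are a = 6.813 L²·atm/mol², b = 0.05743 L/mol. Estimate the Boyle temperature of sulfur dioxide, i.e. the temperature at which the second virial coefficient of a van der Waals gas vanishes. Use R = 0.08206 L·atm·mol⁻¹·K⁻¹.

For a van der Waals gas the second virial coefficient B₂ = b − a/(RT) vanishes at T_B = a/(Rb).
T_B = 6.813/(0.08206×0.05743) = 6.813/0.0047127 = 1446 K

T_B ≈ 1446 K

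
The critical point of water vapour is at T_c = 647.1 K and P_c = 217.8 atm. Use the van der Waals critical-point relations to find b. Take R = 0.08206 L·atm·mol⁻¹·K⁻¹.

b ≈ 0.03048 L/mol

From T_c = 8a/(27Rb) and P_c = a/(27b²): b = R T_c/(8 P_c).
b = (0.08206)(647.1)/(8×217.8) = 53.101/1742.4 = 0.03048 L/mol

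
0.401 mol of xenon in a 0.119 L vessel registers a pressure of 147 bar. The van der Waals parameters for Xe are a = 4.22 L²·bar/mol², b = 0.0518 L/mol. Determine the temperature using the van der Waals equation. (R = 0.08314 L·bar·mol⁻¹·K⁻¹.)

T ≈ 574.3 K

T = (P + a n²/V²)(V − nb)/(nR)
P + a n²/V² = 147 + (4.22)(0.401)²/(0.119)² = 194.92 bar
V − nb = 0.119 − (0.401)(0.0518) = 0.098228 L
T = (194.92)(0.098228)/((0.401)(0.08314)) = 574.3 K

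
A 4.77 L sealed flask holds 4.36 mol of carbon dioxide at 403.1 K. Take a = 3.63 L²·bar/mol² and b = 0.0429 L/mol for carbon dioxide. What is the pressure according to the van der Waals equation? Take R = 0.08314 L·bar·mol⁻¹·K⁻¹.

P = nRT/(V − nb) − a n²/V²
nRT/(V − nb) = (4.36)(0.08314)(403.1)/(4.77 − 4.36×0.0429) = 146.12/4.5830 = 31.883 bar
a n²/V² = (3.63)(4.36)²/(4.77)² = 3.0328 bar
P = 31.883 − 3.0328 = 28.85 bar

P ≈ 28.85 bar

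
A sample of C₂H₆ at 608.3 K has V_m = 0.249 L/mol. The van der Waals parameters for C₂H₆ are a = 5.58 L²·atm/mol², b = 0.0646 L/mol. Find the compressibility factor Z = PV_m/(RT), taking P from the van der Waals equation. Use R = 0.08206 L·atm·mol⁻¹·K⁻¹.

Z ≈ 0.9014

P = RT/(V_m − b) − a/V_m² = (0.08206)(608.3)/(0.249 − 0.0646) − 5.58/(0.249)²
  = 49.917/0.18440 − 89.999 = 270.70 − 89.999 = 180.70 atm
Z = PV_m/(RT) = (180.70)(0.249)/((0.08206)(608.3)) = 44.994/49.917 = 0.9014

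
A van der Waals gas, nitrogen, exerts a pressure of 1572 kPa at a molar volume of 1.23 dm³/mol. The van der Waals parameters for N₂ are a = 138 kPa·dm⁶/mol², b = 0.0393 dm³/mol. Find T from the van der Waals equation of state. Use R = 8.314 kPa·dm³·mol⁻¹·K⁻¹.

T = (P + a/V_m²)(V_m − b)/R
P + a/V_m² = 1572 + 138/(1.23)² = 1663.2 kPa
V_m − b = 1.23 − 0.0393 = 1.1907 dm³/mol
T = (1663.2)(1.1907)/8.314 = 238.2 K

T ≈ 238.2 K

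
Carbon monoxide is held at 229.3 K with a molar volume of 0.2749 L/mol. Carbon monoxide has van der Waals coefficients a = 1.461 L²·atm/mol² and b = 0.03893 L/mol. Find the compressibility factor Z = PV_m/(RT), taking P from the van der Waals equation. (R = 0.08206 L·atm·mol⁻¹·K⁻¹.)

Z ≈ 0.8825

P = RT/(V_m − b) − a/V_m² = (0.08206)(229.3)/(0.2749 − 0.03893) − 1.461/(0.2749)²
  = 18.816/0.23597 − 19.333 = 79.739 − 19.333 = 60.406 atm
Z = PV_m/(RT) = (60.406)(0.2749)/((0.08206)(229.3)) = 16.606/18.816 = 0.8825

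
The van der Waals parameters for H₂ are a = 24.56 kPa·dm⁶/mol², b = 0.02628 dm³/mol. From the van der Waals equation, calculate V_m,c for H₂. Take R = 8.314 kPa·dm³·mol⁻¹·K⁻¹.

For a van der Waals gas, V_m,c = 3b.
V_m,c = 3×0.02628 = 0.07884 dm³/mol

V_m,c ≈ 0.07884 dm³/mol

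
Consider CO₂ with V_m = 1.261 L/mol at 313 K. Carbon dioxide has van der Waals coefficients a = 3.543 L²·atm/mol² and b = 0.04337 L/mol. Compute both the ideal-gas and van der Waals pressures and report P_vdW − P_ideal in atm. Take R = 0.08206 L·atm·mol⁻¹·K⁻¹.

ΔP ≈ -1.503 atm

Ideal: P_ideal = RT/V_m = (0.08206)(313)/1.261 = 20.3686 atm
vdW: P = RT/(V_m − b) − a/V_m² = 25.6848/1.21763 − 3.543/1.59012 = 21.0941 − 2.22813 = 18.8660 atm
ΔP = 18.8660 − 20.3686 = -1.503 atm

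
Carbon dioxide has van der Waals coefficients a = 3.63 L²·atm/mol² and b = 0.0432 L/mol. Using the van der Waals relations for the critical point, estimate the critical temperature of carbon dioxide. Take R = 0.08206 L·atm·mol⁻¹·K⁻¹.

T_c ≈ 303.4 K

For a van der Waals gas, T_c = 8a/(27Rb).
T_c = 8×3.63/(27×0.08206×0.0432) = 29.040/0.095715 = 303.4 K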